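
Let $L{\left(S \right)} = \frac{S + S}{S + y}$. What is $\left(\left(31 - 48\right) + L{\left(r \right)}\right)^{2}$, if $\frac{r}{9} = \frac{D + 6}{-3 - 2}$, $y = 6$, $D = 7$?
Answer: $\frac{172225}{841} \approx 204.79$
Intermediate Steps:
$r = - \frac{117}{5}$ ($r = 9 \frac{7 + 6}{-3 - 2} = 9 \frac{13}{-5} = 9 \cdot 13 \left(- \frac{1}{5}\right) = 9 \left(- \frac{13}{5}\right) = - \frac{117}{5} \approx -23.4$)
$L{\left(S \right)} = \frac{2 S}{6 + S}$ ($L{\left(S \right)} = \frac{S + S}{S + 6} = \frac{2 S}{6 + S}$)
$\left(\left(31 - 48\right) + L{\left(r \right)}\right)^{2} = \left(\left(31 - 48\right) + 2 \left(- \frac{117}{5}\right) \frac{1}{6 - \frac{117}{5}}\right)^{2} = \left(-17 + 2 \left(- \frac{117}{5}\right) \frac{1}{- \frac{87}{5}}\right)^{2} = \left(-17 + 2 \left(- \frac{117}{5}\right) \left(- \frac{5}{87}\right)\right)^{2} = \left(-17 + \frac{78}{29}\right)^{2} = \left(- \frac{415}{29}\right)^{2} = \frac{172225}{841}$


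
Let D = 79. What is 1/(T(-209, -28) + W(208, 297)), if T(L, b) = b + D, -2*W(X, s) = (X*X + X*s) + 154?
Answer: -1/52546 ≈ -1.9031e-5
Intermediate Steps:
W(X, s) = -77 - X²/2 - X*s/2 (W(X, s) = -((X*X + X*s) + 154)/2 = -((X² + X*s) + 154)/2 = -(154 + X² + X*s)/2 = -77 - X²/2 - X*s/2)
T(L, b) = 79 + b (T(L, b) = b + 79 = 79 + b)
1/(T(-209, -28) + W(208, 297)) = 1/((79 - 28) + (-77 - ½*208² - ½*208*297)) = 1/(51 + (-77 - ½*43264 - 30888)) = 1/(51 + (-77 - 21632 - 30888)) = 1/(51 - 52597) = 1/(-52546) = -1/52546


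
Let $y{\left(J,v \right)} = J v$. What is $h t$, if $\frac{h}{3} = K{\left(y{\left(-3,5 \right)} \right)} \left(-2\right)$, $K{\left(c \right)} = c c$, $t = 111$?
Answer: $-149850$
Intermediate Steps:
$K{\left(c \right)} = c^{2}$
$h = -1350$ ($h = 3 \left(\left(-3\right) 5\right)^{2} \left(-2\right) = 3 \left(-15\right)^{2} \left(-2\right) = 3 \cdot 225 \left(-2\right) = 3 \left(-450\right) = -1350$)
$h t = \left(-1350\right) 111 = -149850$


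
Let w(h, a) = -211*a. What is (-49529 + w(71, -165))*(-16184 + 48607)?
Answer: -477072022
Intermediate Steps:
(-49529 + w(71, -165))*(-16184 + 48607) = (-49529 - 211*(-165))*(-16184 + 48607) = (-49529 + 34815)*32423 = -14714*32423 = -477072022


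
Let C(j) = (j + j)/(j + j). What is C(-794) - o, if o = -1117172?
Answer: 1117173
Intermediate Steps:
C(j) = 1 (C(j) = (2*j)/((2*j)) = (2*j)*(1/(2*j)) = 1)
C(-794) - o = 1 - 1*(-1117172) = 1 + 1117172 = 1117173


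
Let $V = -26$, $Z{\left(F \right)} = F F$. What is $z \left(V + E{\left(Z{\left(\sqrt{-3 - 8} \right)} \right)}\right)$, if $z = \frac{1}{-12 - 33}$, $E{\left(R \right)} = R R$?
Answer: $- \frac{19}{9} \approx -2.1111$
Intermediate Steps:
$Z{\left(F \right)} = F^{2}$
$E{\left(R \right)} = R^{2}$
$z = - \frac{1}{45}$ ($z = \frac{1}{-45} = - \frac{1}{45} \approx -0.022222$)
$z \left(V + E{\left(Z{\left(\sqrt{-3 - 8} \right)} \right)}\right) = - \frac{-26 + \left(\left(\sqrt{-3 - 8}\right)^{2}\right)^{2}}{45} = - \frac{-26 + \left(\left(\sqrt{-11}\right)^{2}\right)^{2}}{45} = - \frac{-26 + \left(\left(i \sqrt{11}\right)^{2}\right)^{2}}{45} = - \frac{-26 + \left(-11\right)^{2}}{45} = - \frac{-26 + 121}{45} = \left(- \frac{1}{45}\right) 95 = - \frac{19}{9}$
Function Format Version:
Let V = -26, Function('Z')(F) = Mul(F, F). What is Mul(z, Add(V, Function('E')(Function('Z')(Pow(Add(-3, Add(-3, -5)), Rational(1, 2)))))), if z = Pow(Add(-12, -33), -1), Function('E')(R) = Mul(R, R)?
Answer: Rational(-19, 9) ≈ -2.1111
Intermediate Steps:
Function('Z')(F) = Pow(F, 2)
Function('E')(R) = Pow(R, 2)
z = Rational(-1, 45) (z = Pow(-45, -1) = Rational(-1, 45) ≈ -0.022222)
Mul(z, Add(V, Function('E')(Function('Z')(Pow(Add(-3, Add(-3, -5)), Rational(1, 2)))))) = Mul(Rational(-1, 45), Add(-26, Pow(Pow(Pow(Add(-3, Add(-3, -5)), Rational(1, 2)), 2), 2))) = Mul(Rational(-1, 45), Add(-26, Pow(Pow(Pow(Add(-3, -8), Rational(1, 2)), 2), 2))) = Mul(Rational(-1, 45), Add(-26, Pow(Pow(Pow(-11, Rational(1, 2)), 2), 2))) = Mul(Rational(-1, 45), Add(-26, Pow(Pow(Mul(I, Pow(11, Rational(1, 2))), 2), 2))) = Mul(Rational(-1, 45), Add(-26, Pow(-11, 2))) = Mul(Rational(-1, 45), Add(-26, 121)) = Mul(Rational(-1, 45), 95) = Rational(-19, 9)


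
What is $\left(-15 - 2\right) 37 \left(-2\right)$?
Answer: $1258$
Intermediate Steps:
$\left(-15 - 2\right) 37 \left(-2\right) = \left(-17\right) 37 \left(-2\right) = \left(-629\right) \left(-2\right) = 1258$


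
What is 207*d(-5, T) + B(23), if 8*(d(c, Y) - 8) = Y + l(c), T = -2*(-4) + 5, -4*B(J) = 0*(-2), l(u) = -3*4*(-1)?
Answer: 18423/8 ≈ 2302.9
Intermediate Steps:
l(u) = 12 (l(u) = -12*(-1) = 12)
B(J) = 0 (B(J) = -0*(-2) = -¼*0 = 0)
T = 13 (T = 8 + 5 = 13)
d(c, Y) = 19/2 + Y/8 (d(c, Y) = 8 + (Y + 12)/8 = 8 + (12 + Y)/8 = 8 + (3/2 + Y/8) = 19/2 + Y/8)
207*d(-5, T) + B(23) = 207*(19/2 + (⅛)*13) + 0 = 207*(19/2 + 13/8) + 0 = 207*(89/8) + 0 = 18423/8 + 0 = 18423/8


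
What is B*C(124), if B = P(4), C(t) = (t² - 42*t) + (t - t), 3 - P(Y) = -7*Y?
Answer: 315208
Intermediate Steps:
P(Y) = 3 + 7*Y (P(Y) = 3 - (-7)*Y = 3 + 7*Y)
C(t) = t² - 42*t (C(t) = (t² - 42*t) + 0 = t² - 42*t)
B = 31 (B = 3 + 7*4 = 3 + 28 = 31)
B*C(124) = 31*(124*(-42 + 124)) = 31*(124*82) = 31*10168 = 315208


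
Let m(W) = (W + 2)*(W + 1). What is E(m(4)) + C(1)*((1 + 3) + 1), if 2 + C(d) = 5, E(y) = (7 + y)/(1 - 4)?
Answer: 8/3 ≈ 2.6667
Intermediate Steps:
m(W) = (1 + W)*(2 + W) (m(W) = (2 + W)*(1 + W) = (1 + W)*(2 + W))
E(y) = -7/3 - y/3 (E(y) = (7 + y)/(-3) = (7 + y)*(-⅓) = -7/3 - y/3)
C(d) = 3 (C(d) = -2 + 5 = 3)
E(m(4)) + C(1)*((1 + 3) + 1) = (-7/3 - (2 + 4² + 3*4)/3) + 3*((1 + 3) + 1) = (-7/3 - (2 + 16 + 12)/3) + 3*(4 + 1) = (-7/3 - ⅓*30) + 3*5 = (-7/3 - 10) + 15 = -37/3 + 15 = 8/3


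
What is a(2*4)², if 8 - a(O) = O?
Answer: 0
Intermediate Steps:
a(O) = 8 - O
a(2*4)² = (8 - 2*4)² = (8 - 1*8)² = (8 - 8)² = 0² = 0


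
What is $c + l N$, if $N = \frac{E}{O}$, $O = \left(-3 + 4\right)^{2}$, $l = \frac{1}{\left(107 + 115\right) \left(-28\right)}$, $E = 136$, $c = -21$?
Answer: $- \frac{16334}{777} \approx -21.022$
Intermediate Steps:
$l = - \frac{1}{6216}$ ($l = \frac{1}{222} \left(- \frac{1}{28}\right) = - \frac{1}{6216} \approx -0.00016088$)
$O = 1$ ($O = 1^{2} = 1$)
$N = 136$ ($N = \frac{136}{1} = 136 \cdot 1 = 136$)
$c + l N = -21 - \frac{17}{777} = - \frac{16334}{777}$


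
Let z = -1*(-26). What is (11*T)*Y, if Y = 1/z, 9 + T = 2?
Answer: -77/26 ≈ -2.9615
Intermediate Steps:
T = -7 (T = -9 + 2 = -7)
z = 26
Y = 1/26 ≈ 0.038462
(11*T)*Y = (11*(-7))*(1/26) = -77*1/26 = -77/26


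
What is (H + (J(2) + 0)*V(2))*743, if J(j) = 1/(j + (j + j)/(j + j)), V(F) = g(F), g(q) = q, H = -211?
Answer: -468833/3 ≈ -1.5628e+5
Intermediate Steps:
V(F) = F
J(j) = 1/(1 + j) (J(j) = 1/(j + (2*j)/((2*j))) = 1/(j + (2*j)*(1/(2*j))) = 1/(j + 1) = 1/(1 + j))
(H + (J(2) + 0)*V(2))*743 = (-211 + (1/(1 + 2) + 0)*2)*743 = (-211 + (1/3 + 0)*2)*743 = (-211 + (⅓ + 0)*2)*743 = (-211 + (⅓)*2)*743 = (-211 + ⅔)*743 = -631/3*743 = -468833/3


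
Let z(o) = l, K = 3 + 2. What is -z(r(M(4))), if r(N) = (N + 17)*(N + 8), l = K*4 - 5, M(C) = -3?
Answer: -15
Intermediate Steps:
K = 5
l = 15 (l = 5*4 - 5 = 20 - 5 = 15)
r(N) = (8 + N)*(17 + N) (r(N) = (17 + N)*(8 + N) = (8 + N)*(17 + N))
z(o) = 15
-z(r(M(4))) = -1*15 = -15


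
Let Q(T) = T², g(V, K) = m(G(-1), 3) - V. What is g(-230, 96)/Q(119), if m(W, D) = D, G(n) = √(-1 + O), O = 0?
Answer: 233/14161 ≈ 0.016454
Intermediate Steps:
G(n) = I (G(n) = √(-1 + 0) = √(-1) = I)
g(V, K) = 3 - V
g(-230, 96)/Q(119) = (3 - 1*(-230))/(119²) = (3 + 230)/14161 = 233*(1/14161) = 233/14161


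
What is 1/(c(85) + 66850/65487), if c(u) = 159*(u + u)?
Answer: 65487/1770180460 ≈ 3.6995e-5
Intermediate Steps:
c(u) = 318*u (c(u) = 159*(2*u) = 318*u)
1/(c(85) + 66850/65487) = 1/(318*85 + 66850/65487) = 1/(27030 + 66850*(1/65487)) = 1/(27030 + 66850/65487) = 1/(1770180460/65487) = 65487/1770180460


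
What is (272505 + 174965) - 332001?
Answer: 115469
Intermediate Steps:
(272505 + 174965) - 332001 = 447470 - 332001 = 115469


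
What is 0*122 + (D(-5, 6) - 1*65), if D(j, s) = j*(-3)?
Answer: -50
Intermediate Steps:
D(j, s) = -3*j
0*122 + (D(-5, 6) - 1*65) = 0*122 + (-3*(-5) - 1*65) = 0 + (15 - 65) = 0 - 50 = -50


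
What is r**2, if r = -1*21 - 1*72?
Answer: 8649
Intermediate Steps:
r = -93 (r = -21 - 72 = -93)
r**2 = (-93)**2 = 8649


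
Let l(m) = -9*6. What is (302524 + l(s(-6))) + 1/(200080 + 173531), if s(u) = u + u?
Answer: 113006119171/373611 ≈ 3.0247e+5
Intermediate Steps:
s(u) = 2*u
l(m) = -54
(302524 + l(s(-6))) + 1/(200080 + 173531) = (302524 - 54) + 1/(200080 + 173531) = 302470 + 1/373611 = 113006119171/373611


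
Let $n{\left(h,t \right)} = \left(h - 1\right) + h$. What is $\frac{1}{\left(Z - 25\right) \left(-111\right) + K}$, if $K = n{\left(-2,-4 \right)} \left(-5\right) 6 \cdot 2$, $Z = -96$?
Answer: $\frac{1}{13731} \approx 7.2828 \cdot 10^{-5}$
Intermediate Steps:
$n{\left(h,t \right)} = -1 + 2 h$ ($n{\left(h,t \right)} = \left(-1 + h\right) + h = -1 + 2 h$)
$K = 300$ ($K = \left(-1 + 2 \left(-2\right)\right) \left(-5\right) 6 \cdot 2 = \left(-1 - 4\right) \left(-5\right) 12 = \left(-5\right) \left(-5\right) 12 = 25 \cdot 12 = 300$)
$\frac{1}{\left(Z - 25\right) \left(-111\right) + K} = \frac{1}{\left(-96 - 25\right) \left(-111\right) + 300} = \frac{1}{\left(-121\right) \left(-111\right) + 300} = \frac{1}{13431 + 300} = \frac{1}{13731}$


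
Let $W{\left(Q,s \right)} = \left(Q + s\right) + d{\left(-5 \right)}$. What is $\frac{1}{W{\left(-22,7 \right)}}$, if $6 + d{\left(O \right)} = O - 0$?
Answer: $- \frac{1}{26} \approx -0.038462$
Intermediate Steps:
$d{\left(O \right)} = -6 + O$ ($d{\left(O \right)} = -6 + \left(O - 0\right) = -6 + \left(O + 0\right) = -6 + O$)
$W{\left(Q,s \right)} = -11 + Q + s$ ($W{\left(Q,s \right)} = \left(Q + s\right) - 11 = -11 + Q + s$)
$\frac{1}{W{\left(-22,7 \right)}} = \frac{1}{-11 - 22 + 7} = \frac{1}{-26} = - \frac{1}{26}$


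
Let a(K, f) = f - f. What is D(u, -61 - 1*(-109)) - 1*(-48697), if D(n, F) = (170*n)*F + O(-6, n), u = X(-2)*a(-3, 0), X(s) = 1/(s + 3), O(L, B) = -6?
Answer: 48691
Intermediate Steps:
a(K, f) = 0
X(s) = 1/(3 + s)
u = 0 (u = 0/(3 - 2) = 0/1 = 1*0 = 0)
D(n, F) = -6 + 170*F*n (D(n, F) = (170*n)*F - 6 = 170*F*n - 6 = -6 + 170*F*n)
D(u, -61 - 1*(-109)) - 1*(-48697) = (-6 + 170*(-61 - 1*(-109))*0) - 1*(-48697) = (-6 + 170*(-61 + 109)*0) + 48697 = (-6 + 170*48*0) + 48697 = (-6 + 0) + 48697 = -6 + 48697 = 48691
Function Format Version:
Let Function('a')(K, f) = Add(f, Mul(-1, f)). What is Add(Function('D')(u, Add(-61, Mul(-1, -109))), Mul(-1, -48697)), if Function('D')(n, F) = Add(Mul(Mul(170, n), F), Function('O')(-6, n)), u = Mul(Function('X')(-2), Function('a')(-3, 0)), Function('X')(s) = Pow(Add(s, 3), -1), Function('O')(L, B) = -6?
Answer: 48691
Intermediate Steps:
Function('a')(K, f) = 0
Function('X')(s) = Pow(Add(3, s), -1)
u = 0 (u = Mul(Pow(Add(3, -2), -1), 0) = Mul(Pow(1, -1), 0) = Mul(1, 0) = 0)
Function('D')(n, F) = Add(-6, Mul(170, F, n)) (Function('D')(n, F) = Add(Mul(Mul(170, n), F), -6) = Add(Mul(170, F, n), -6) = Add(-6, Mul(170, F, n)))
Add(Function('D')(u, Add(-61, Mul(-1, -109))), Mul(-1, -48697)) = Add(Add(-6, Mul(170, Add(-61, Mul(-1, -109)), 0)), Mul(-1, -48697)) = Add(Add(-6, Mul(170, Add(-61, 109), 0)), 48697) = Add(Add(-6, Mul(170, 48, 0)), 48697) = Add(Add(-6, 0), 48697) = Add(-6, 48697) = 48691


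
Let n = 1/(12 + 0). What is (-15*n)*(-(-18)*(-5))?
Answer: 225/2 ≈ 112.50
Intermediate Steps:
n = 1/12 ≈ 0.083333
(-15*n)*(-(-18)*(-5)) = (-15*1/12)*(-(-18)*(-5)) = -(-45)*10/4 = -5/4*(-90) = 225/2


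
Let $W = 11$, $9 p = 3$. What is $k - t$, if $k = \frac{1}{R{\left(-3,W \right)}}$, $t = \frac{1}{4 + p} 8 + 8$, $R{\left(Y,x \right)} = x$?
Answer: $- \frac{1395}{143} \approx -9.7552$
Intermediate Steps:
$p = \frac{1}{3}$ ($p = \frac{1}{9} \cdot 3 = \frac{1}{3} \approx 0.33333$)
$t = \frac{128}{13}$ ($t = \frac{1}{4 + \frac{1}{3}} \cdot 8 + 8 = \frac{1}{\frac{13}{3}} \cdot 8 + 8 = \frac{3}{13} \cdot 8 + 8 = \frac{24}{13} + 8 = \frac{128}{13} \approx 9.8462$)
$k = \frac{1}{11} \approx 0.090909$
$k - t = \frac{1}{11} - \frac{128}{13} = - \frac{1395}{143}$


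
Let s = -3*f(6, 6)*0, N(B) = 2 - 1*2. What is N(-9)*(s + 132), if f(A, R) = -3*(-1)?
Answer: 0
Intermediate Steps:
f(A, R) = 3
N(B) = 0 (N(B) = 2 - 2 = 0)
s = 0 (s = -3*3*0 = -9*0 = 0)
N(-9)*(s + 132) = 0*(0 + 132) = 0*132 = 0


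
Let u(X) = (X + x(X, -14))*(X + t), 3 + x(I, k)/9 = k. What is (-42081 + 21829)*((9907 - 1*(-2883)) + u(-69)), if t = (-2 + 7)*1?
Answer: -546763496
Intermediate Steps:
x(I, k) = -27 + 9*k
t = 5 (t = 5*1 = 5)
u(X) = (-153 + X)*(5 + X) (u(X) = (X + (-27 + 9*(-14)))*(X + 5) = (X + (-27 - 126))*(5 + X) = (X - 153)*(5 + X) = (-153 + X)*(5 + X))
(-42081 + 21829)*((9907 - 1*(-2883)) + u(-69)) = (-42081 + 21829)*((9907 - 1*(-2883)) + (-765 + (-69)² - 148*(-69))) = -20252*((9907 + 2883) + (-765 + 4761 + 10212)) = -20252*(12790 + 14208) = -20252*26998 = -546763496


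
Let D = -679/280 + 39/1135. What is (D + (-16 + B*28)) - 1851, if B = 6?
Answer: -15448627/9080 ≈ -1701.4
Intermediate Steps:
D = -21707/9080 (D = -679*1/280 + 39*(1/1135) = -97/40 + 39/1135 = -21707/9080 ≈ -2.3906)
(D + (-16 + B*28)) - 1851 = (-21707/9080 + (-16 + 6*28)) - 1851 = (-21707/9080 + (-16 + 168)) - 1851 = (-21707/9080 + 152) - 1851 = 1358453/9080 - 1851 = -15448627/9080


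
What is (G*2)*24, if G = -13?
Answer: -624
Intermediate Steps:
(G*2)*24 = -13*2*24 = -26*24 = -624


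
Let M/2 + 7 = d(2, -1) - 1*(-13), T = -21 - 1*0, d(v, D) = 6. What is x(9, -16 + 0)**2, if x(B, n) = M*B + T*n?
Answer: 304704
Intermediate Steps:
T = -21 (T = -21 + 0 = -21)
M = 24 (M = -14 + 2*(6 - 1*(-13)) = -14 + 2*(6 + 13) = -14 + 2*19 = -14 + 38 = 24)
x(B, n) = -21*n + 24*B (x(B, n) = 24*B - 21*n = -21*n + 24*B)
x(9, -16 + 0)**2 = (-21*(-16 + 0) + 24*9)**2 = (-21*(-16) + 216)**2 = (336 + 216)**2 = 552**2 = 304704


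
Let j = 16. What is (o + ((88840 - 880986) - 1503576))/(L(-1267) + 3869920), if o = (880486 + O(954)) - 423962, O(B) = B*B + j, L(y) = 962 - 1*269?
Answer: -929066/3870613 ≈ -0.24003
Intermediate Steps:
L(y) = 693 (L(y) = 962 - 269 = 693)
O(B) = 16 + B**2 (O(B) = B*B + 16 = B**2 + 16 = 16 + B**2)
o = 1366656 (o = (880486 + (16 + 954**2)) - 423962 = (880486 + (16 + 910116)) - 423962 = (880486 + 910132) - 423962 = 1790618 - 423962 = 1366656)
(o + ((88840 - 880986) - 1503576))/(L(-1267) + 3869920) = (1366656 + ((88840 - 880986) - 1503576))/(693 + 3869920) = (1366656 + (-792146 - 1503576))/3870613 = (1366656 - 2295722)*(1/3870613) = -929066*1/3870613 = -929066/3870613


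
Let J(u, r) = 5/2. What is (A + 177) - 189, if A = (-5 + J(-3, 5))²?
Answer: -23/4 ≈ -5.7500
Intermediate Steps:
J(u, r) = 5/2 (J(u, r) = 5*(½) = 5/2)
A = 25/4 (A = (-5 + 5/2)² = (-5/2)² = 25/4 ≈ 6.2500)
(A + 177) - 189 = (25/4 + 177) - 189 = 733/4 - 189 = -23/4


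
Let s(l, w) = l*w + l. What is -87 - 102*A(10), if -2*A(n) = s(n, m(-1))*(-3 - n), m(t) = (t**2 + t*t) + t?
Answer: -13347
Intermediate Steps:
m(t) = t + 2*t**2 (m(t) = (t**2 + t**2) + t = 2*t**2 + t = t + 2*t**2)
s(l, w) = l + l*w
A(n) = -n*(-3 - n) (A(n) = -n*(1 - (1 + 2*(-1)))*(-3 - n)/2 = -n*(1 - (1 - 2))*(-3 - n)/2 = -n*(1 - 1*(-1))*(-3 - n)/2 = -n*(1 + 1)*(-3 - n)/2 = -n*2*(-3 - n)/2 = -2*n*(-3 - n)/2 = -n*(-3 - n))
-87 - 102*A(10) = -87 - 1020*(3 + 10) = -87 - 1020*13 = -87 - 102*130 = -87 - 13260 = -13347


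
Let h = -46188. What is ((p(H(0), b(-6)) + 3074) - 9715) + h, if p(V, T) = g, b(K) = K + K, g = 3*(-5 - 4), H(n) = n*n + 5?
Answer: -52856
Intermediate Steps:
H(n) = 5 + n² (H(n) = n² + 5 = 5 + n²)
g = -27 (g = 3*(-9) = -27)
b(K) = 2*K
p(V, T) = -27
((p(H(0), b(-6)) + 3074) - 9715) + h = ((-27 + 3074) - 9715) - 46188 = (3047 - 9715) - 46188 = -6668 - 46188 = -52856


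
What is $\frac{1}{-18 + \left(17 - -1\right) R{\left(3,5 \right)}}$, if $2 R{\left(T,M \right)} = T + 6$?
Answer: $\frac{1}{63} \approx 0.015873$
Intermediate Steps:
$R{\left(T,M \right)} = 3 + \frac{T}{2}$ ($R{\left(T,M \right)} = \frac{T + 6}{2} = \frac{6 + T}{2} = 3 + \frac{T}{2}$)
$\frac{1}{-18 + \left(17 - -1\right) R{\left(3,5 \right)}} = \frac{1}{-18 + \left(17 - -1\right) \left(3 + \frac{1}{2} \cdot 3\right)} = \frac{1}{-18 + \left(17 + 1\right) \left(3 + \frac{3}{2}\right)} = \frac{1}{-18 + 18 \cdot \frac{9}{2}} = \frac{1}{-18 + 81} = \frac{1}{63}$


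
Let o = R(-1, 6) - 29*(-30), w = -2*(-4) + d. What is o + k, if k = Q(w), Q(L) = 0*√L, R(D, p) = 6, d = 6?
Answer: 876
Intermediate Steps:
w = 14 (w = -2*(-4) + 6 = 8 + 6 = 14)
o = 876 (o = 6 - 29*(-30) = 6 + 870 = 876)
Q(L) = 0
k = 0
o + k = 876 + 0 = 876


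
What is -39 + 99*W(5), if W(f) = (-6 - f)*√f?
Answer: -39 - 1089*√5 ≈ -2474.1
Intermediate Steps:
W(f) = √f*(-6 - f)
-39 + 99*W(5) = -39 + 99*(√5*(-6 - 1*5)) = -39 + 99*(√5*(-6 - 5)) = -39 + 99*(√5*(-11)) = -39 + 99*(-11*√5) = -39 - 1089*√5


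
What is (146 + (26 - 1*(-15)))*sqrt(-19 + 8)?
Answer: 187*I*sqrt(11) ≈ 620.21*I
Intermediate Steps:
(146 + (26 - 1*(-15)))*sqrt(-19 + 8) = (146 + (26 + 15))*sqrt(-11) = (146 + 41)*(I*sqrt(11)) = 187*(I*sqrt(11)) = 187*I*sqrt(11)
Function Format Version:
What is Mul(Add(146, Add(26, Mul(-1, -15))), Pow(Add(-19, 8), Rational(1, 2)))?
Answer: Mul(187, I, Pow(11, Rational(1, 2))) ≈ Mul(620.21, I)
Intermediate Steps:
Mul(Add(146, Add(26, Mul(-1, -15))), Pow(Add(-19, 8), Rational(1, 2))) = Mul(Add(146, Add(26, 15)), Pow(-11, Rational(1, 2))) = Mul(Add(146, 41), Mul(I, Pow(11, Rational(1, 2)))) = Mul(187, Mul(I, Pow(11, Rational(1, 2)))) = Mul(187, I, Pow(11, Rational(1, 2)))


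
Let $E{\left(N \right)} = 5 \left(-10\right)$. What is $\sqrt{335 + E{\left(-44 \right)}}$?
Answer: $\sqrt{285} \approx 16.882$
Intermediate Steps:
$E{\left(N \right)} = -50$
$\sqrt{335 + E{\left(-44 \right)}} = \sqrt{335 - 50} = \sqrt{285}$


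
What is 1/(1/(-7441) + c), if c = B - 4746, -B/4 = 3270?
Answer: -7441/132643267 ≈ -5.6098e-5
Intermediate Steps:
B = -13080 (B = -4*3270 = -13080)
c = -17826 (c = -13080 - 4746 = -17826)
1/(1/(-7441) + c) = 1/(1/(-7441) - 17826) = 1/(-1/7441 - 17826) = 1/(-132643267/7441) = -7441/132643267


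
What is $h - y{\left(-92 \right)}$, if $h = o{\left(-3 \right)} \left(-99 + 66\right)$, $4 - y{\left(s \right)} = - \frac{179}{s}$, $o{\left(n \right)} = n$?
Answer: $\frac{8919}{92} \approx 96.946$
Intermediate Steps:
$y{\left(s \right)} = 4 + \frac{179}{s}$ ($y{\left(s \right)} = 4 - - \frac{179}{s} = 4 + \frac{179}{s}$)
$h = 99$ ($h = - 3 \left(-99 + 66\right) = \left(-3\right) \left(-33\right) = 99$)
$h - y{\left(-92 \right)} = 99 - \left(4 + \frac{179}{-92}\right) = 99 - \left(4 + 179 \left(- \frac{1}{92}\right)\right) = 99 - \left(4 - \frac{179}{92}\right) = 99 - \frac{189}{92} = \frac{8919}{92}$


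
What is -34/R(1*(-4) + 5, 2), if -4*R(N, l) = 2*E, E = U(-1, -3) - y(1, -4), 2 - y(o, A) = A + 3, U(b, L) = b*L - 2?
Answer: -34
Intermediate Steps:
U(b, L) = -2 + L*b (U(b, L) = L*b - 2 = -2 + L*b)
y(o, A) = -1 - A (y(o, A) = 2 - (A + 3) = 2 - (3 + A) = 2 + (-3 - A) = -1 - A)
E = -2 (E = (-2 - 3*(-1)) - (-1 - 1*(-4)) = (-2 + 3) - (-1 + 4) = 1 - 1*3 = 1 - 3 = -2)
R(N, l) = 1 (R(N, l) = -(-2)/2 = -1/4*(-4) = 1)
-34/R(1*(-4) + 5, 2) = -34/1 = -34*1 = -34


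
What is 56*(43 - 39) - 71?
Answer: 153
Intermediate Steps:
56*(43 - 39) - 71 = 56*4 - 71 = 224 - 71 = 153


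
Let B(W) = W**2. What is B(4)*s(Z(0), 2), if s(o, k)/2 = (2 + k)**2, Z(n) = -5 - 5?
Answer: 512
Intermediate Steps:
Z(n) = -10
s(o, k) = 2*(2 + k)**2
B(4)*s(Z(0), 2) = 4**2*(2*(2 + 2)**2) = 16*(2*4**2) = 16*(2*16) = 16*32 = 512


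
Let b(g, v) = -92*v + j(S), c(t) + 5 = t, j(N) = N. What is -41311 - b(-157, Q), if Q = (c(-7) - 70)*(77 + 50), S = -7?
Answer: -999392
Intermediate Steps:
c(t) = -5 + t
Q = -10414 (Q = ((-5 - 7) - 70)*(77 + 50) = (-12 - 70)*127 = -82*127 = -10414)
b(g, v) = -7 - 92*v (b(g, v) = -92*v - 7 = -7 - 92*v)
-41311 - b(-157, Q) = -41311 - (-7 - 92*(-10414)) = -41311 - (-7 + 958088) = -41311 - 1*958081 = -41311 - 958081 = -999392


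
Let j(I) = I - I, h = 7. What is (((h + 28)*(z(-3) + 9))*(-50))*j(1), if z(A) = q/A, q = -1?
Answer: 0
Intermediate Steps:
j(I) = 0
z(A) = -1/A
(((h + 28)*(z(-3) + 9))*(-50))*j(1) = (((7 + 28)*(-1/(-3) + 9))*(-50))*0 = ((35*(-1*(-⅓) + 9))*(-50))*0 = ((35*(⅓ + 9))*(-50))*0 = ((35*(28/3))*(-50))*0 = ((980/3)*(-50))*0 = -49000/3*0 = 0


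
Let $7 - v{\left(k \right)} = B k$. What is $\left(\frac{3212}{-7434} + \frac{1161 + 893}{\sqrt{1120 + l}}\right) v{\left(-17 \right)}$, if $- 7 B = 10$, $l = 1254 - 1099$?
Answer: $\frac{194326}{26019} - \frac{248534 \sqrt{51}}{1785} \approx -986.87$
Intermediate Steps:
$l = 155$ ($l = 1254 - 1099 = 155$)
$B = - \frac{10}{7}$ ($B = \left(- \frac{1}{7}\right) 10 = - \frac{10}{7} \approx -1.4286$)
$v{\left(k \right)} = 7 + \frac{10 k}{7}$ ($v{\left(k \right)} = 7 - - \frac{10 k}{7} = 7 + \frac{10 k}{7}$)
$\left(\frac{3212}{-7434} + \frac{1161 + 893}{\sqrt{1120 + l}}\right) v{\left(-17 \right)} = \left(\frac{3212}{-7434} + \frac{1161 + 893}{\sqrt{1120 + 155}}\right) \left(7 + \frac{10}{7} \left(-17\right)\right) = \left(3212 \left(- \frac{1}{7434}\right) + \frac{2054}{\sqrt{1275}}\right) \left(7 - \frac{170}{7}\right) = \left(- \frac{1606}{3717} + \frac{2054}{5 \sqrt{51}}\right) \left(- \frac{121}{7}\right) = \left(- \frac{1606}{3717} + 2054 \frac{\sqrt{51}}{255}\right) \left(- \frac{121}{7}\right) = \left(- \frac{1606}{3717} + \frac{2054 \sqrt{51}}{255}\right) \left(- \frac{121}{7}\right) = \frac{194326}{26019} - \frac{248534 \sqrt{51}}{1785}$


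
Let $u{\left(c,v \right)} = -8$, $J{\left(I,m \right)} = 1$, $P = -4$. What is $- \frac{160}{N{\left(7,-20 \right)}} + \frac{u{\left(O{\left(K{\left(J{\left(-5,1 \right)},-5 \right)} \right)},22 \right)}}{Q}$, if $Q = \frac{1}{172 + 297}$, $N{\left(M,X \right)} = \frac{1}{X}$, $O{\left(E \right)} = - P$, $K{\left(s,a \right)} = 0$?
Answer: $-552$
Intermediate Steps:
$O{\left(E \right)} = 4$ ($O{\left(E \right)} = \left(-1\right) \left(-4\right) = 4$)
$Q = \frac{1}{469} \approx 0.0021322$
$- \frac{160}{N{\left(7,-20 \right)}} + \frac{u{\left(O{\left(K{\left(J{\left(-5,1 \right)},-5 \right)} \right)},22 \right)}}{Q} = - \frac{160}{\frac{1}{-20}} - 8 \frac{1}{\frac{1}{469}} = - \frac{160}{- \frac{1}{20}} - 3752 = \left(-160\right) \left(-20\right) - 3752 = 3200 - 3752 = -552$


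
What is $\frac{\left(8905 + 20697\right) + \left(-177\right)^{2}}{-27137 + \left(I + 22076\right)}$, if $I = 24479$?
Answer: $\frac{60931}{19418} \approx 3.1379$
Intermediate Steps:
$\frac{\left(8905 + 20697\right) + \left(-177\right)^{2}}{-27137 + \left(I + 22076\right)} = \frac{\left(8905 + 20697\right) + \left(-177\right)^{2}}{-27137 + \left(24479 + 22076\right)} = \frac{29602 + 31329}{-27137 + 46555} = \frac{60931}{19418}$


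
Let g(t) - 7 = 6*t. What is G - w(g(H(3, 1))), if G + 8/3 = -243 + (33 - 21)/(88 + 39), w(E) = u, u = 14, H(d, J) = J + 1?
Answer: -98897/381 ≈ -259.57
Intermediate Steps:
H(d, J) = 1 + J
g(t) = 7 + 6*t
w(E) = 14
G = -93563/381 (G = -8/3 + (-243 + (33 - 21)/(88 + 39)) = -8/3 + (-243 + 12/127) = -8/3 - 30849/127 = -93563/381 ≈ -245.57)
G - w(g(H(3, 1))) = -93563/381 - 1*14 = -93563/381 - 14 = -98897/381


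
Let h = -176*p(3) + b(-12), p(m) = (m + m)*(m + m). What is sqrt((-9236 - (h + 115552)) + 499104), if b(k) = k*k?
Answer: 2*sqrt(95127) ≈ 616.85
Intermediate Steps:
b(k) = k**2
p(m) = 4*m**2 (p(m) = (2*m)*(2*m) = 4*m**2)
h = -6192 (h = -704*3**2 + (-12)**2 = -704*9 + 144 = -176*36 + 144 = -6336 + 144 = -6192)
sqrt((-9236 - (h + 115552)) + 499104) = sqrt((-9236 - (-6192 + 115552)) + 499104) = sqrt((-9236 - 1*109360) + 499104) = sqrt((-9236 - 109360) + 499104) = sqrt(-118596 + 499104) = sqrt(380508) = 2*sqrt(95127)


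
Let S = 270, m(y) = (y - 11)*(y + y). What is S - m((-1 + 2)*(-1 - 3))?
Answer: 150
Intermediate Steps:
m(y) = 2*y*(-11 + y) (m(y) = (-11 + y)*(2*y) = 2*y*(-11 + y))
S - m((-1 + 2)*(-1 - 3)) = 270 - 2*(-1 + 2)*(-1 - 3)*(-11 + (-1 + 2)*(-1 - 3)) = 270 - 2*1*(-4)*(-11 + 1*(-4)) = 270 - 2*(-4)*(-11 - 4) = 270 - 2*(-4)*(-15) = 270 - 1*120 = 270 - 120 = 150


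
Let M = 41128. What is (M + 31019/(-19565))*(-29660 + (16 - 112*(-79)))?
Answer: -16733258107596/19565 ≈ -8.5527e+8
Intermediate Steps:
(M + 31019/(-19565))*(-29660 + (16 - 112*(-79))) = (41128 + 31019/(-19565))*(-29660 + (16 - 112*(-79))) = (41128 + 31019*(-1/19565))*(-29660 + (16 + 8848)) = (41128 - 31019/19565)*(-29660 + 8864) = (804638301/19565)*(-20796) = -16733258107596/19565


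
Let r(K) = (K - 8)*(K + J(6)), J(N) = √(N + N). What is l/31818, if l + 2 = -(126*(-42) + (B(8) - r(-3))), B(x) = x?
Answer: 5315/31818 - 11*√3/15909 ≈ 0.16585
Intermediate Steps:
J(N) = √2*√N (J(N) = √(2*N) = √2*√N)
r(K) = (-8 + K)*(K + 2*√3) (r(K) = (K - 8)*(K + √2*√6) = (-8 + K)*(K + 2*√3))
l = 5315 - 22*√3 (l = -2 - (126*(-42) + (8 - ((-3)² - 16*√3 - 8*(-3) + 2*(-3)*√3))) = -2 - (-5292 + (8 - (9 - 16*√3 + 24 - 6*√3))) = -2 - (-5292 + (8 - (33 - 22*√3))) = -2 - (-5292 + (8 + (-33 + 22*√3))) = -2 - (-5292 + (-25 + 22*√3)) = -2 - (-5317 + 22*√3) = -2 + (5317 - 22*√3) = 5315 - 22*√3 ≈ 5276.9)
l/31818 = (5315 - 22*√3)/31818 = (5315 - 22*√3)*(1/31818) = 5315/31818 - 11*√3/15909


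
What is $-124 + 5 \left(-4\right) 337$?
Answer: $-6864$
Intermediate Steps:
$-124 + 5 \left(-4\right) 337 = -124 - 6740 = -6864$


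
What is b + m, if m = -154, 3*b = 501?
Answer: 13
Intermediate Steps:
b = 167 (b = (⅓)*501 = 167)
b + m = 167 - 154 = 13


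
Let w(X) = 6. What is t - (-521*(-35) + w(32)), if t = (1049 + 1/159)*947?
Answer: 155051705/159 ≈ 9.7517e+5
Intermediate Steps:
t = 157952024/159 (t = (1049 + 1/159)*947 = (166792/159)*947 = 157952024/159 ≈ 9.9341e+5)
t - (-521*(-35) + w(32)) = 157952024/159 - (-521*(-35) + 6) = 157952024/159 - (18235 + 6) = 157952024/159 - 1*18241 = 157952024/159 - 18241 = 155051705/159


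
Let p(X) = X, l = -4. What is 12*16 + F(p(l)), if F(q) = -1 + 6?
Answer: 197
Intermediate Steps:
F(q) = 5
12*16 + F(p(l)) = 12*16 + 5 = 192 + 5 = 197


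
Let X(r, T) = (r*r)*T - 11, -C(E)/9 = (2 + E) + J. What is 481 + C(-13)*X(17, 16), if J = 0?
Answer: 457168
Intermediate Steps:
C(E) = -18 - 9*E (C(E) = -9*((2 + E) + 0) = -9*(2 + E) = -18 - 9*E)
X(r, T) = -11 + T*r**2 (X(r, T) = r**2*T - 11 = T*r**2 - 11 = -11 + T*r**2)
481 + C(-13)*X(17, 16) = 481 + (-18 - 9*(-13))*(-11 + 16*17**2) = 481 + (-18 + 117)*(-11 + 16*289) = 481 + 99*(-11 + 4624) = 481 + 99*4613 = 481 + 456687 = 457168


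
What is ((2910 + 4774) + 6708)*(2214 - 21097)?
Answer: -271764136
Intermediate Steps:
((2910 + 4774) + 6708)*(2214 - 21097) = (7684 + 6708)*(-18883) = 14392*(-18883) = -271764136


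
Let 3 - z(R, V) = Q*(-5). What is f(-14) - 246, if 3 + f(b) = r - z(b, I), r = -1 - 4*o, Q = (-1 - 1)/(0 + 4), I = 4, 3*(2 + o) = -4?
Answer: -1423/6 ≈ -237.17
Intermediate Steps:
o = -10/3 (o = -2 + (⅓)*(-4) = -2 - 4/3 = -10/3 ≈ -3.3333)
Q = -½ (Q = -2/4 = -2*¼ = -½ ≈ -0.50000)
z(R, V) = ½ (z(R, V) = 3 - (-1)*(-5)/2 = 3 - 1*5/2 = 3 - 5/2 = ½)
r = 37/3 (r = -1 - 4*(-10/3) = -1 + 40/3 = 37/3 ≈ 12.333)
f(b) = 53/6 (f(b) = -3 + (37/3 - 1*½) = -3 + (37/3 - ½) = -3 + 71/6 = 53/6)
f(-14) - 246 = 53/6 - 246 = -1423/6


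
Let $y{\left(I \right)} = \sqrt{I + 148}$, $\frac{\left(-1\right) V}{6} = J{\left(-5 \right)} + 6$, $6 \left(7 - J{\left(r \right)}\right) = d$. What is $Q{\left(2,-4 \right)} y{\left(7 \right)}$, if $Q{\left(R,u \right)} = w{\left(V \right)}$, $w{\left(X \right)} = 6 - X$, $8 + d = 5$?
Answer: $87 \sqrt{155} \approx 1083.1$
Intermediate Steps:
$d = -3$ ($d = -8 + 5 = -3$)
$J{\left(r \right)} = \frac{15}{2}$ ($J{\left(r \right)} = 7 - - \frac{1}{2} = 7 + \frac{1}{2} = \frac{15}{2}$)
$V = -81$ ($V = - 6 \left(\frac{15}{2} + 6\right) = \left(-6\right) \frac{27}{2} = -81$)
$Q{\left(R,u \right)} = 87$ ($Q{\left(R,u \right)} = 6 - -81 = 6 + 81 = 87$)
$y{\left(I \right)} = \sqrt{148 + I}$
$Q{\left(2,-4 \right)} y{\left(7 \right)} = 87 \sqrt{148 + 7} = 87 \sqrt{155}$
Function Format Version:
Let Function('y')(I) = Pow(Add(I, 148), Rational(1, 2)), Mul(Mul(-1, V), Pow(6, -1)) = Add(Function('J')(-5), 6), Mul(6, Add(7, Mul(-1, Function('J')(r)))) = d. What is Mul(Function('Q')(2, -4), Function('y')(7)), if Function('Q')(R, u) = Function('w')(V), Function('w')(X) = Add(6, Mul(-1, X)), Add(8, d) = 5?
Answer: Mul(87, Pow(155, Rational(1, 2))) ≈ 1083.1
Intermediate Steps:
d = -3 (d = Add(-8, 5) = -3)
Function('J')(r) = Rational(15, 2) (Function('J')(r) = Add(7, Mul(Rational(-1, 6), -3)) = Add(7, Rational(1, 2)) = Rational(15, 2))
V = -81 (V = Mul(-6, Add(Rational(15, 2), 6)) = Mul(-6, Rational(27, 2)) = -81)
Function('Q')(R, u) = 87 (Function('Q')(R, u) = Add(6, Mul(-1, -81)) = Add(6, 81) = 87)
Function('y')(I) = Pow(Add(148, I), Rational(1, 2))
Mul(Function('Q')(2, -4), Function('y')(7)) = Mul(87, Pow(Add(148, 7), Rational(1, 2))) = Mul(87, Pow(155, Rational(1, 2)))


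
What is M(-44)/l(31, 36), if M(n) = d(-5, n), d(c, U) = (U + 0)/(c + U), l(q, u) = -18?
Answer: -22/441 ≈ -0.049887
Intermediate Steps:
d(c, U) = U/(U + c)
M(n) = n/(-5 + n) (M(n) = n/(n - 5) = n/(-5 + n))
M(-44)/l(31, 36) = -44/(-5 - 44)/(-18) = -44/(-49)*(-1/18) = -44*(-1/49)*(-1/18) = (44/49)*(-1/18) = -22/441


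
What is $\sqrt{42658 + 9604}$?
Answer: $\sqrt{52262} \approx 228.61$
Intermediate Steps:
$\sqrt{42658 + 9604} = \sqrt{52262}$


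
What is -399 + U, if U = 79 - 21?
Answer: -341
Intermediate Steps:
U = 58
-399 + U = -399 + 58 = -341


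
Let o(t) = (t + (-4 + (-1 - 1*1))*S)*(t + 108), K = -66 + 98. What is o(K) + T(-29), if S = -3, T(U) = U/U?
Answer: 7001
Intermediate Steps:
T(U) = 1
K = 32
o(t) = (18 + t)*(108 + t) (o(t) = (t + (-4 + (-1 - 1*1))*(-3))*(t + 108) = (t + (-4 + (-1 - 1))*(-3))*(108 + t) = (t + (-4 - 2)*(-3))*(108 + t) = (t - 6*(-3))*(108 + t) = (t + 18)*(108 + t) = (18 + t)*(108 + t))
o(K) + T(-29) = (1944 + 32**2 + 126*32) + 1 = (1944 + 1024 + 4032) + 1 = 7000 + 1 = 7001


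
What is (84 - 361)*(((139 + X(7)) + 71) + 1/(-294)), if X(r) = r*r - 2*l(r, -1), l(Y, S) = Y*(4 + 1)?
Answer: -15391505/294 ≈ -52352.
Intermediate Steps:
l(Y, S) = 5*Y (l(Y, S) = Y*5 = 5*Y)
X(r) = r² - 10*r (X(r) = r*r - 10*r = r² - 10*r)
(84 - 361)*(((139 + X(7)) + 71) + 1/(-294)) = (84 - 361)*(((139 + 7*(-10 + 7)) + 71) + 1/(-294)) = -277*(((139 + 7*(-3)) + 71) - 1/294) = -277*(((139 - 21) + 71) - 1/294) = -277*((118 + 71) - 1/294) = -277*(189 - 1/294) = -277*55565/294 = -15391505/294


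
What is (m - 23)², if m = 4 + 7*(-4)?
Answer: 2209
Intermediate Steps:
m = -24 (m = 4 - 28 = -24)
(m - 23)² = (-24 - 23)² = (-47)² = 2209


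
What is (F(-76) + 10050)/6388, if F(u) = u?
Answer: 4987/3194 ≈ 1.5614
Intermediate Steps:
(F(-76) + 10050)/6388 = (-76 + 10050)/6388 = 9974*(1/6388) = 4987/3194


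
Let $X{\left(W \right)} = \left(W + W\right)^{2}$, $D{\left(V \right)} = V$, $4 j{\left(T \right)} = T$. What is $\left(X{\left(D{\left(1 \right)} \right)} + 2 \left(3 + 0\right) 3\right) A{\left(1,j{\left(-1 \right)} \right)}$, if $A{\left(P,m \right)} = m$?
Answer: $- \frac{11}{2} \approx -5.5$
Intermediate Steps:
$j{\left(T \right)} = \frac{T}{4}$
$X{\left(W \right)} = 4 W^{2}$ ($X{\left(W \right)} = \left(2 W\right)^{2} = 4 W^{2}$)
$\left(X{\left(D{\left(1 \right)} \right)} + 2 \left(3 + 0\right) 3\right) A{\left(1,j{\left(-1 \right)} \right)} = \left(4 \cdot 1^{2} + 2 \left(3 + 0\right) 3\right) \frac{1}{4} \left(-1\right) = \left(4 \cdot 1 + 2 \cdot 3 \cdot 3\right) \left(- \frac{1}{4}\right) = \left(4 + 6 \cdot 3\right) \left(- \frac{1}{4}\right) = \left(4 + 18\right) \left(- \frac{1}{4}\right) = 22 \left(- \frac{1}{4}\right) = - \frac{11}{2}$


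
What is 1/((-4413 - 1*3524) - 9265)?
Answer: -1/17202 ≈ -5.8133e-5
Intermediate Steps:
1/((-4413 - 1*3524) - 9265) = 1/((-4413 - 3524) - 9265) = 1/(-7937 - 9265) = 1/(-17202) = -1/17202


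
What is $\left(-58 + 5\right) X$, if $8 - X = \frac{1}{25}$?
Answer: $- \frac{10547}{25} \approx -421.88$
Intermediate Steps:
$X = \frac{199}{25}$ ($X = 8 - \frac{1}{25} = \frac{199}{25} \approx 7.96$)
$\left(-58 + 5\right) X = \left(-58 + 5\right) \frac{199}{25} = \left(-53\right) \frac{199}{25} = - \frac{10547}{25}$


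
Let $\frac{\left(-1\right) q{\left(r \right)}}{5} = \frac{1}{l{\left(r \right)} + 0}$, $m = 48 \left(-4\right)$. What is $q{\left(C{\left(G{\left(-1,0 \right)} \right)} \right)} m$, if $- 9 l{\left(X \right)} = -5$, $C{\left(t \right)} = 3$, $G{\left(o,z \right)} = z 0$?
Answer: $1728$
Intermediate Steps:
$G{\left(o,z \right)} = 0$
$l{\left(X \right)} = \frac{5}{9}$ ($l{\left(X \right)} = \left(- \frac{1}{9}\right) \left(-5\right) = \frac{5}{9}$)
$m = -192$
$q{\left(r \right)} = -9$ ($q{\left(r \right)} = - \frac{5}{\frac{5}{9} + 0} = - \frac{5}{\frac{5}{9}} = \left(-5\right) \frac{9}{5} = -9$)
$q{\left(C{\left(G{\left(-1,0 \right)} \right)} \right)} m = \left(-9\right) \left(-192\right) = 1728$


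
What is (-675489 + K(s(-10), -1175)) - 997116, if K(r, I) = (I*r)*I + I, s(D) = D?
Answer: -15480030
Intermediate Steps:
K(r, I) = I + r*I² (K(r, I) = r*I² + I = I + r*I²)
(-675489 + K(s(-10), -1175)) - 997116 = (-675489 - 1175*(1 - 1175*(-10))) - 997116 = (-675489 - 1175*(1 + 11750)) - 997116 = (-675489 - 1175*11751) - 997116 = (-675489 - 13807425) - 997116 = -14482914 - 997116 = -15480030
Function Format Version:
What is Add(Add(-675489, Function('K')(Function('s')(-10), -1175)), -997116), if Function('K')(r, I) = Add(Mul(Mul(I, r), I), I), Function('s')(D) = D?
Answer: -15480030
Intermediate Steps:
Function('K')(r, I) = Add(I, Mul(r, Pow(I, 2))) (Function('K')(r, I) = Add(Mul(r, Pow(I, 2)), I) = Add(I, Mul(r, Pow(I, 2))))
Add(Add(-675489, Function('K')(Function('s')(-10), -1175)), -997116) = Add(Add(-675489, Mul(-1175, Add(1, Mul(-1175, -10)))), -997116) = Add(Add(-675489, Mul(-1175, Add(1, 11750))), -997116) = Add(Add(-675489, Mul(-1175, 11751)), -997116) = Add(Add(-675489, -13807425), -997116) = Add(-14482914, -997116) = -15480030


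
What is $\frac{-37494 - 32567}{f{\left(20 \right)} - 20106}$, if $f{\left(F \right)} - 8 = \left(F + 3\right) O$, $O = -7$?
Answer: $\frac{70061}{20259} \approx 3.4583$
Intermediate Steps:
$f{\left(F \right)} = -13 - 7 F$ ($f{\left(F \right)} = 8 + \left(F + 3\right) \left(-7\right) = 8 + \left(3 + F\right) \left(-7\right) = 8 - \left(21 + 7 F\right) = -13 - 7 F$)
$\frac{-37494 - 32567}{f{\left(20 \right)} - 20106} = \frac{-37494 - 32567}{\left(-13 - 140\right) - 20106} = - \frac{70061}{\left(-13 - 140\right) - 20106} = - \frac{70061}{-153 - 20106} = - \frac{70061}{-20259} = \left(-70061\right) \left(- \frac{1}{20259}\right) = \frac{70061}{20259}$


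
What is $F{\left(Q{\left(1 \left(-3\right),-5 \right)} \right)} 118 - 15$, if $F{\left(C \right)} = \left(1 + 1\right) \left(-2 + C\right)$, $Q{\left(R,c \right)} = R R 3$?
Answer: $5885$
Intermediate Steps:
$Q{\left(R,c \right)} = 3 R^{2}$ ($Q{\left(R,c \right)} = R^{2} \cdot 3 = 3 R^{2}$)
$F{\left(C \right)} = -4 + 2 C$ ($F{\left(C \right)} = 2 \left(-2 + C\right) = -4 + 2 C$)
$F{\left(Q{\left(1 \left(-3\right),-5 \right)} \right)} 118 - 15 = \left(-4 + 2 \cdot 3 \left(1 \left(-3\right)\right)^{2}\right) 118 - 15 = \left(-4 + 2 \cdot 3 \left(-3\right)^{2}\right) 118 - 15 = \left(-4 + 2 \cdot 3 \cdot 9\right) 118 - 15 = \left(-4 + 2 \cdot 27\right) 118 - 15 = \left(-4 + 54\right) 118 - 15 = 50 \cdot 118 - 15 = 5900 - 15 = 5885$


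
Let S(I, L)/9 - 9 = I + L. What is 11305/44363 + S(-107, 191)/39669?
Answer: 161863292/586611949 ≈ 0.27593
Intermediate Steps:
S(I, L) = 81 + 9*I + 9*L (S(I, L) = 81 + 9*(I + L) = 81 + (9*I + 9*L) = 81 + 9*I + 9*L)
11305/44363 + S(-107, 191)/39669 = 11305/44363 + (81 + 9*(-107) + 9*191)/39669 = 11305*(1/44363) + (81 - 963 + 1719)*(1/39669) = 11305/44363 + 837*(1/39669) = 11305/44363 + 279/13223 = 161863292/586611949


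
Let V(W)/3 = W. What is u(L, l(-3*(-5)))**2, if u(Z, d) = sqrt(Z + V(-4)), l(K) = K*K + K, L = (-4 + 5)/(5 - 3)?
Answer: -23/2 ≈ -11.500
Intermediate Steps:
V(W) = 3*W
L = 1/2 ≈ 0.50000
l(K) = K + K**2 (l(K) = K**2 + K = K + K**2)
u(Z, d) = sqrt(-12 + Z) (u(Z, d) = sqrt(Z + 3*(-4)) = sqrt(Z - 12) = sqrt(-12 + Z))
u(L, l(-3*(-5)))**2 = (sqrt(-12 + 1/2))**2 = (sqrt(-23/2))**2 = (I*sqrt(46)/2)**2 = -23/2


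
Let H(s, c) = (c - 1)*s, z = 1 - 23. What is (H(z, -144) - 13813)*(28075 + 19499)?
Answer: -505378602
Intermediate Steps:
z = -22
H(s, c) = s*(-1 + c) (H(s, c) = (-1 + c)*s = s*(-1 + c))
(H(z, -144) - 13813)*(28075 + 19499) = (-22*(-1 - 144) - 13813)*(28075 + 19499) = (-22*(-145) - 13813)*47574 = (3190 - 13813)*47574 = -10623*47574 = -505378602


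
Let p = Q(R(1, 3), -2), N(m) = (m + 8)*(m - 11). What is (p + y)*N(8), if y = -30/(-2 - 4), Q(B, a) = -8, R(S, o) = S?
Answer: 144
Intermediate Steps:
N(m) = (-11 + m)*(8 + m) (N(m) = (8 + m)*(-11 + m) = (-11 + m)*(8 + m))
p = -8
y = 5 (y = -30/(-6) = -30*(-⅙) = 5)
(p + y)*N(8) = (-8 + 5)*(-88 + 8² - 3*8) = -3*(-88 + 64 - 24) = -3*(-48) = 144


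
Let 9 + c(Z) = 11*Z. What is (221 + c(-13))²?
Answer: 4761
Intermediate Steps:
c(Z) = -9 + 11*Z
(221 + c(-13))² = (221 + (-9 + 11*(-13)))² = (221 + (-9 - 143))² = (221 - 152)² = 69² = 4761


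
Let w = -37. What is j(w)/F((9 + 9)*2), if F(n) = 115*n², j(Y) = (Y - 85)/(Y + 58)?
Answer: -61/1564920 ≈ -3.8980e-5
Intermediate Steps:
j(Y) = (-85 + Y)/(58 + Y)
j(w)/F((9 + 9)*2) = ((-85 - 37)/(58 - 37))/((115*((9 + 9)*2)²)) = (-122/21)/((115*(18*2)²)) = ((1/21)*(-122))/((115*36²)) = -122/(21*(115*1296)) = -122/21/149040 = -122/21*1/149040 = -61/1564920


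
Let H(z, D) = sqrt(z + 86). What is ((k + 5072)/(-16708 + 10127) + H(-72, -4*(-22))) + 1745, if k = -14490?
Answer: 11493263/6581 + sqrt(14) ≈ 1750.2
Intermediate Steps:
H(z, D) = sqrt(86 + z)
((k + 5072)/(-16708 + 10127) + H(-72, -4*(-22))) + 1745 = ((-14490 + 5072)/(-16708 + 10127) + sqrt(86 - 72)) + 1745 = (-9418/(-6581) + sqrt(14)) + 1745 = (-9418*(-1/6581) + sqrt(14)) + 1745 = (9418/6581 + sqrt(14)) + 1745 = 11493263/6581 + sqrt(14)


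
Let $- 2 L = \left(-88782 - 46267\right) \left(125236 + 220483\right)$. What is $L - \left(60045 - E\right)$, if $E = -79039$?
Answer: $\frac{46688727063}{2} \approx 2.3344 \cdot 10^{10}$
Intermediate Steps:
$L = \frac{46689005231}{2}$ ($L = - \frac{\left(-88782 - 46267\right) \left(125236 + 220483\right)}{2} = - \frac{\left(-135049\right) 345719}{2} = \left(- \frac{1}{2}\right) \left(-46689005231\right) = \frac{46689005231}{2} \approx 2.3345 \cdot 10^{10}$)
$L - \left(60045 - E\right) = \frac{46689005231}{2} - \left(60045 - -79039\right) = \frac{46689005231}{2} - \left(60045 + 79039\right) = \frac{46689005231}{2} - 139084 = \frac{46688727063}{2}$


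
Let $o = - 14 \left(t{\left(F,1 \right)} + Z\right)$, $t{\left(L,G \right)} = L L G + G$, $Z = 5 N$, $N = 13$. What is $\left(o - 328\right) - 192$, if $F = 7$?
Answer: $-2130$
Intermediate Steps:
$Z = 65$ ($Z = 5 \cdot 13 = 65$)
$t{\left(L,G \right)} = G + G L^{2}$ ($t{\left(L,G \right)} = L^{2} G + G = G L^{2} + G = G + G L^{2}$)
$o = -1610$ ($o = - 14 \left(1 \left(1 + 7^{2}\right) + 65\right) = - 14 \left(1 \left(1 + 49\right) + 65\right) = - 14 \left(1 \cdot 50 + 65\right) = - 14 \left(50 + 65\right) = \left(-14\right) 115 = -1610$)
$\left(o - 328\right) - 192 = \left(-1610 - 328\right) - 192 = -1938 - 192 = -2130$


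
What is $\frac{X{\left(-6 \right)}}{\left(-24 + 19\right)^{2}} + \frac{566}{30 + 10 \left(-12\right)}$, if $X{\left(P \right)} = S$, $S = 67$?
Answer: $- \frac{812}{225} \approx -3.6089$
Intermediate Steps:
$X{\left(P \right)} = 67$
$\frac{X{\left(-6 \right)}}{\left(-24 + 19\right)^{2}} + \frac{566}{30 + 10 \left(-12\right)} = \frac{67}{\left(-24 + 19\right)^{2}} + \frac{566}{30 + 10 \left(-12\right)} = \frac{67}{\left(-5\right)^{2}} + \frac{566}{30 - 120} = \frac{67}{25} + \frac{566}{-90} = 67 \cdot \frac{1}{25} + 566 \left(- \frac{1}{90}\right) = \frac{67}{25} - \frac{283}{45} = - \frac{812}{225}$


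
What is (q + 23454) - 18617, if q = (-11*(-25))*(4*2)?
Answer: 7037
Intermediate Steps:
q = 2200 (q = 275*8 = 2200)
(q + 23454) - 18617 = (2200 + 23454) - 18617 = 25654 - 18617 = 7037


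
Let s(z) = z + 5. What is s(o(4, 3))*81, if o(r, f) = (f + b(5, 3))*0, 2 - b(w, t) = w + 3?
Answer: 405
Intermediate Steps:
b(w, t) = -1 - w (b(w, t) = 2 - (w + 3) = 2 - (3 + w) = 2 + (-3 - w) = -1 - w)
o(r, f) = 0 (o(r, f) = (f + (-1 - 1*5))*0 = (f + (-1 - 5))*0 = (f - 6)*0 = (-6 + f)*0 = 0)
s(z) = 5 + z
s(o(4, 3))*81 = (5 + 0)*81 = 5*81 = 405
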